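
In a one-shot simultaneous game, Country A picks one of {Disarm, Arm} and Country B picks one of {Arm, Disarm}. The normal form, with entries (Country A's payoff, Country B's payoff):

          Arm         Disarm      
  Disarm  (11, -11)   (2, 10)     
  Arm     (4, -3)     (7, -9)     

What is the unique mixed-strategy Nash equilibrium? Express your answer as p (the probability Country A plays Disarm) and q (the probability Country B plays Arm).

p = 2/9, q = 5/12

Country B's indifference between Arm and Disarm determines Country A's mixing probability p:
  Country B's payoff to Arm: p·(-11) + (1−p)·(-3) = -8p - 3
  Country B's payoff to Disarm: p·10 + (1−p)·(-9) = 19p - 9
  -8p - 3 = 19p - 9  ⇒  -27p = -6  ⇒  p = 2/9.
Country A's indifference between Disarm and Arm determines Country B's mixing probability q:
  Country A's expected payoff from Disarm: q·11 + (1−q)·2 = 9q + 2
  Country A's expected payoff from Arm: q·4 + (1−q)·7 = -3q + 7
  9q + 2 = -3q + 7  ⇒  12q = 5  ⇒  q = 5/12.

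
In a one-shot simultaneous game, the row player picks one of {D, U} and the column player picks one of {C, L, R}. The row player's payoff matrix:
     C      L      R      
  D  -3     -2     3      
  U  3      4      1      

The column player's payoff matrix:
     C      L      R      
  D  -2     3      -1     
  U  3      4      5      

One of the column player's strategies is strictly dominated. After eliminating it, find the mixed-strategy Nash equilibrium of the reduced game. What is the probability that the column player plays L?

q = 1/4

The column player's strategy C is strictly dominated by R: -1 > -2 and 5 > 3. Eliminate C.
For the row player to be willing to mix, the row player must be indifferent between D and U, which pins down the column player's mix.
  the row player's payoff to D: q·(-2) + (1−q)·3 = -5q + 3
  the row player's payoff to U: q·4 + (1−q)·1 = 3q + 1
  -5q + 3 = 3q + 1  ⇒  -8q = -2  ⇒  q = 1/4.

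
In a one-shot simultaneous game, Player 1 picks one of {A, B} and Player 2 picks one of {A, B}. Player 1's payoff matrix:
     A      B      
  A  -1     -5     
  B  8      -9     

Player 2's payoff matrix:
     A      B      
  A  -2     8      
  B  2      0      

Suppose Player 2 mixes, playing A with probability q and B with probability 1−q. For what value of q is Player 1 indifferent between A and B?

In a mixed equilibrium Player 1 is indifferent between A and B; this condition fixes q.
  Player 1's payoff from A: q·(-1) + (1−q)·(-5) = 4q - 5
  Player 1's payoff from B: q·8 + (1−q)·(-9) = 17q - 9
  4q - 5 = 17q - 9  ⇒  -13q = -4  ⇒  q = 4/13.

q = 4/13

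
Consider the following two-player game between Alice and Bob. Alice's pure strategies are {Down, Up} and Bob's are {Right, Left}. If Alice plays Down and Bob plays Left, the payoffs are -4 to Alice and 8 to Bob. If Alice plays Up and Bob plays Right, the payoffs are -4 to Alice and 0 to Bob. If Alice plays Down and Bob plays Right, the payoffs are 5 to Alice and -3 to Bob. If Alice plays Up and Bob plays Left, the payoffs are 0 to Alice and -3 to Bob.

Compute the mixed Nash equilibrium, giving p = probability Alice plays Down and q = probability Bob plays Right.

p = 3/14, q = 4/13

Alice's mix must leave Bob indifferent between Right and Left.
  Bob's expected payoff from Right: p·(-3) + (1−p)·0 = -3p
  Bob's expected payoff from Left: p·8 + (1−p)·(-3) = 11p - 3
  -3p = 11p - 3  ⇒  -14p = -3  ⇒  p = 3/14.
Bob's mix must leave Alice indifferent between Down and Up.
  Alice's payoff from Down: q·5 + (1−q)·(-4) = 9q - 4
  Alice's payoff from Up: q·(-4) + (1−q)·0 = -4q
  9q - 4 = -4q  ⇒  13q = 4  ⇒  q = 4/13.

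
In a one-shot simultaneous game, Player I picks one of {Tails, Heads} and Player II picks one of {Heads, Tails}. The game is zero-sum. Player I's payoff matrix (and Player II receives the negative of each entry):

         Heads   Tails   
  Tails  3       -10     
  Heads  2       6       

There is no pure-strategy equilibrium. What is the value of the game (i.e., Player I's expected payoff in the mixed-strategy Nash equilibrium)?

Player II's mix must leave Player I indifferent between Tails and Heads.
  Player I's expected payoff from Tails: q·3 + (1−q)·(-10) = 13q - 10
  Player I's expected payoff from Heads: q·2 + (1−q)·6 = -4q + 6
  13q - 10 = -4q + 6  ⇒  17q = 16  ⇒  q = 16/17.
The value is Player I's expected payoff against this mix (using Tails): (16/17)·3 + (1/17)·(-10) = 38/17.

v = 38/17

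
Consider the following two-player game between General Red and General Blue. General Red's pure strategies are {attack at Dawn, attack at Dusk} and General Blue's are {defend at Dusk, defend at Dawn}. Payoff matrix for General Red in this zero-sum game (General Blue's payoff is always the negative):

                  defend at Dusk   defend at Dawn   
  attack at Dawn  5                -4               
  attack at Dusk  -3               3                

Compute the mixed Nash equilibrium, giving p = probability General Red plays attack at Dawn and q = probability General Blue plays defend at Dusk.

p = 2/5, q = 7/15

For General Blue to be willing to mix, General Blue must be indifferent between defend at Dusk and defend at Dawn, which pins down General Red's mix.
  General Blue's payoff to defend at Dusk: p·(-5) + (1−p)·3 = -8p + 3
  General Blue's payoff to defend at Dawn: p·4 + (1−p)·(-3) = 7p - 3
  -8p + 3 = 7p - 3  ⇒  -15p = -6  ⇒  p = 2/5.
General Red's indifference between attack at Dawn and attack at Dusk determines General Blue's mixing probability q:
  General Red's expected payoff from attack at Dawn: q·5 + (1−q)·(-4) = 9q - 4
  General Red's expected payoff from attack at Dusk: q·(-3) + (1−q)·3 = -6q + 3
  9q - 4 = -6q + 3  ⇒  15q = 7  ⇒  q = 7/15.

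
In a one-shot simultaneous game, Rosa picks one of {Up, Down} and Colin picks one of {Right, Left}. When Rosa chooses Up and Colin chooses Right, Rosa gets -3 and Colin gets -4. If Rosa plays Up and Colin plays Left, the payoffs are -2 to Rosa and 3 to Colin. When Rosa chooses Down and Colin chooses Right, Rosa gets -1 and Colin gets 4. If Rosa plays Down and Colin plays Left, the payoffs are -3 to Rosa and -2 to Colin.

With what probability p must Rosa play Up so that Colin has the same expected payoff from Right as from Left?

p = 6/13

Colin's indifference between Right and Left determines Rosa's mixing probability p:
  Colin's payoff to Right: p·(-4) + (1−p)·4 = -8p + 4
  Colin's payoff to Left: p·3 + (1−p)·(-2) = 5p - 2
  -8p + 4 = 5p - 2  ⇒  -13p = -6  ⇒  p = 6/13.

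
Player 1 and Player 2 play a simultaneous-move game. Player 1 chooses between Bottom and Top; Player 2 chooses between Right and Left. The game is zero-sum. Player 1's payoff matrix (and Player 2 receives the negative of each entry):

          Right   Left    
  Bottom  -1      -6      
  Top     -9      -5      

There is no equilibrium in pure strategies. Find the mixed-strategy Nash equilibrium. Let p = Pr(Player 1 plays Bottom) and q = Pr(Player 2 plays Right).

p = 4/9, q = 1/9

For Player 2 to be willing to mix, Player 2 must be indifferent between Right and Left, which pins down Player 1's mix.
  Player 2's payoff from Right: p·1 + (1−p)·9 = -8p + 9
  Player 2's payoff from Left: p·6 + (1−p)·5 = p + 5
  -8p + 9 = p + 5  ⇒  -9p = -4  ⇒  p = 4/9.
Set Player 1's expected payoff from Bottom equal to that from Top:
  Player 1's payoff to Bottom: q·(-1) + (1−q)·(-6) = 5q - 6
  Player 1's payoff to Top: q·(-9) + (1−q)·(-5) = -4q - 5
  5q - 6 = -4q - 5  ⇒  9q = 1  ⇒  q = 1/9.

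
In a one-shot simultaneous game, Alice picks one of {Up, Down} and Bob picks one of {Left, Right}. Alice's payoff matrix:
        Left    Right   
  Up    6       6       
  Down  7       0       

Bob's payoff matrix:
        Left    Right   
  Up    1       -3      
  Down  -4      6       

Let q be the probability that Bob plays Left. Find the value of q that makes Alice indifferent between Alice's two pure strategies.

Alice's indifference between Up and Down determines Bob's mixing probability q:
  Alice's payoff to Up: q·6 + (1−q)·6 = 6
  Alice's payoff to Down: q·7 + (1−q)·0 = 7q
  6 = 7q  ⇒  -7q = -6  ⇒  q = 6/7.

q = 6/7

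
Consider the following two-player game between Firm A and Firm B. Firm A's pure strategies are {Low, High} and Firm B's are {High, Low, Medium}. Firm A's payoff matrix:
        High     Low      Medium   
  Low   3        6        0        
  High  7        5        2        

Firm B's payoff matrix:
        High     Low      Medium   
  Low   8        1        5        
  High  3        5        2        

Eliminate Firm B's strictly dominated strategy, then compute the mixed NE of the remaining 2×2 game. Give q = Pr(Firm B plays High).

Firm B's strategy Medium is strictly dominated by High: 8 > 5 and 3 > 2. Eliminate Medium.
For Firm A to be willing to mix, Firm A must be indifferent between Low and High, which pins down Firm B's mix.
  Firm A's payoff to Low: q·3 + (1−q)·6 = -3q + 6
  Firm A's payoff to High: q·7 + (1−q)·5 = 2q + 5
  -3q + 6 = 2q + 5  ⇒  -5q = -1  ⇒  q = 1/5.

q = 1/5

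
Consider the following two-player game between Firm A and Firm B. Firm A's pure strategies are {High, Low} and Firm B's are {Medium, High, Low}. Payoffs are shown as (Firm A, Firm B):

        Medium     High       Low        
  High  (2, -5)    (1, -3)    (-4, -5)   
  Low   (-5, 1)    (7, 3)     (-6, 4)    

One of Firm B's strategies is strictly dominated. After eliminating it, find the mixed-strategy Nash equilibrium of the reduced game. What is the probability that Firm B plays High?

q = 1/4

Firm B's strategy Medium is strictly dominated by High: -3 > -5 and 3 > 1. Eliminate Medium.
For Firm A to be willing to mix, Firm A must be indifferent between High and Low, which pins down Firm B's mix.
  Firm A's payoff from High: q·1 + (1−q)·(-4) = 5q - 4
  Firm A's payoff from Low: q·7 + (1−q)·(-6) = 13q - 6
  5q - 4 = 13q - 6  ⇒  -8q = -2  ⇒  q = 1/4.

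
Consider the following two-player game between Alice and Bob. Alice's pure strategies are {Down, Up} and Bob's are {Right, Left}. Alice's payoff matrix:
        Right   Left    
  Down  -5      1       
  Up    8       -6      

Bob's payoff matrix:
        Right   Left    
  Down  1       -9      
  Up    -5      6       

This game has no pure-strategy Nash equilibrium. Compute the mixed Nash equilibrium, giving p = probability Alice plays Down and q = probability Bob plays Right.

For Bob to be willing to mix, Bob must be indifferent between Right and Left, which pins down Alice's mix.
  Bob's payoff to Right: p·1 + (1−p)·(-5) = 6p - 5
  Bob's payoff to Left: p·(-9) + (1−p)·6 = -15p + 6
  6p - 5 = -15p + 6  ⇒  21p = 11  ⇒  p = 11/21.
In a mixed equilibrium Alice is indifferent between Down and Up; this condition fixes q.
  Alice's expected payoff from Down: q·(-5) + (1−q)·1 = -6q + 1
  Alice's expected payoff from Up: q·8 + (1−q)·(-6) = 14q - 6
  -6q + 1 = 14q - 6  ⇒  -20q = -7  ⇒  q = 7/20.

p = 11/21, q = 7/20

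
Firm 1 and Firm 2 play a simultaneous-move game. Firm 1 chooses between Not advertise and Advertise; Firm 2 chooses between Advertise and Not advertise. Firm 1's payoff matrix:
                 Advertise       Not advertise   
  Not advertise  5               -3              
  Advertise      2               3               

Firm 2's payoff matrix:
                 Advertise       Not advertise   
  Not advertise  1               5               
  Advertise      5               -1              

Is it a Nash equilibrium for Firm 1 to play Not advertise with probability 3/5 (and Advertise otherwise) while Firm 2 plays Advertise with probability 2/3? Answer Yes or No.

Check Firm 2's indifference given Firm 1's mix p = 3/5:
  payoff from Advertise = 13/5; payoff from Not advertise = 13/5 — equal.
Check Firm 1's indifference given Firm 2's mix q = 2/3:
  payoff from Not advertise = 7/3; payoff from Advertise = 7/3 — equal.
Both players are indifferent, so neither can profitably deviate.

Yes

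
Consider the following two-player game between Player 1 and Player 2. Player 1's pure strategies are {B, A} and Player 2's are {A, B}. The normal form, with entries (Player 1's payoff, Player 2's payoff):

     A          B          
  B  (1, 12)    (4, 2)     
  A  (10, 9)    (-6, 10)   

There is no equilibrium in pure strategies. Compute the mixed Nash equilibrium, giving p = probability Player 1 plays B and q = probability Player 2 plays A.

p = 1/11, q = 10/19

Set Player 2's expected payoff from A equal to that from B:
  Player 2's payoff to A: p·12 + (1−p)·9 = 3p + 9
  Player 2's payoff to B: p·2 + (1−p)·10 = -8p + 10
  3p + 9 = -8p + 10  ⇒  11p = 1  ⇒  p = 1/11.
In a mixed equilibrium Player 1 is indifferent between B and A; this condition fixes q.
  Player 1's payoff to B: q·1 + (1−q)·4 = -3q + 4
  Player 1's payoff to A: q·10 + (1−q)·(-6) = 16q - 6
  -3q + 4 = 16q - 6  ⇒  -19q = -10  ⇒  q = 10/19.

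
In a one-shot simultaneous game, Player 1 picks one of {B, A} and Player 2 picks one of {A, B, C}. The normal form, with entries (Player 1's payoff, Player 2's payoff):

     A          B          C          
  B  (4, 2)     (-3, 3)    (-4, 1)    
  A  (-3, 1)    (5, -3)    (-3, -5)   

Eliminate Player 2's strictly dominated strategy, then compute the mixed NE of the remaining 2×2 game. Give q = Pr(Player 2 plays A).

q = 8/15

Player 2's strategy C is strictly dominated by B: 3 > 1 and -3 > -5. Eliminate C.
For Player 1 to be willing to mix, Player 1 must be indifferent between B and A, which pins down Player 2's mix.
  Player 1's payoff from B: q·4 + (1−q)·(-3) = 7q - 3
  Player 1's payoff from A: q·(-3) + (1−q)·5 = -8q + 5
  7q - 3 = -8q + 5  ⇒  15q = 8  ⇒  q = 8/15.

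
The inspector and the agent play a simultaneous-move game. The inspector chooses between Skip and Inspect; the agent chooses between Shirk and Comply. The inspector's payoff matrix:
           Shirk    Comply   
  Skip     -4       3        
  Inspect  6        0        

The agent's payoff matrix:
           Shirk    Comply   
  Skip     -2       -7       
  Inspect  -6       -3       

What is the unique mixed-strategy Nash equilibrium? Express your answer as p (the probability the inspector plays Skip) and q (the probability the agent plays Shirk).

p = 3/8, q = 3/13

The inspector's mix must leave the agent indifferent between Shirk and Comply.
  the agent's payoff from Shirk: p·(-2) + (1−p)·(-6) = 4p - 6
  the agent's payoff from Comply: p·(-7) + (1−p)·(-3) = -4p - 3
  4p - 6 = -4p - 3  ⇒  8p = 3  ⇒  p = 3/8.
The inspector's indifference between Skip and Inspect determines the agent's mixing probability q:
  the inspector's payoff from Skip: q·(-4) + (1−q)·3 = -7q + 3
  the inspector's payoff from Inspect: q·6 + (1−q)·0 = 6q
  -7q + 3 = 6q  ⇒  -13q = -3  ⇒  q = 3/13.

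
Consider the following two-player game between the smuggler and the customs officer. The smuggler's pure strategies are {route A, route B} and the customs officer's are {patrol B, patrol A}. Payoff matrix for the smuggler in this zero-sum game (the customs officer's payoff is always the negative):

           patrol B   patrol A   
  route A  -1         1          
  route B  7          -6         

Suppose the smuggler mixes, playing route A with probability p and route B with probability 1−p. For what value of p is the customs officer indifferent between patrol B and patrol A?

p = 13/15

The smuggler's mix must leave the customs officer indifferent between patrol B and patrol A.
  the customs officer's payoff to patrol B: p·1 + (1−p)·(-7) = 8p - 7
  the customs officer's payoff to patrol A: p·(-1) + (1−p)·6 = -7p + 6
  8p - 7 = -7p + 6  ⇒  15p = 13  ⇒  p = 13/15.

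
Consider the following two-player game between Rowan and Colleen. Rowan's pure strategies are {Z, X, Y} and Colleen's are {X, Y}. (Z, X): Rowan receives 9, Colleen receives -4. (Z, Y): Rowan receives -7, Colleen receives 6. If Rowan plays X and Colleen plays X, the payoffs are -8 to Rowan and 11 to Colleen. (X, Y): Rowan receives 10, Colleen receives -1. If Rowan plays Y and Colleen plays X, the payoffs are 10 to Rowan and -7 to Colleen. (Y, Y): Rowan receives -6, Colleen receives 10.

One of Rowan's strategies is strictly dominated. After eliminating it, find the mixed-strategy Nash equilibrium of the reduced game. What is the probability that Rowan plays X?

Rowan's strategy Z is strictly dominated by Y: 10 > 9 and -6 > -7. Eliminate Z.
Rowan's mix must leave Colleen indifferent between X and Y.
  Colleen's payoff to X: p·11 + (1−p)·(-7) = 18p - 7
  Colleen's payoff to Y: p·(-1) + (1−p)·10 = -11p + 10
  18p - 7 = -11p + 10  ⇒  29p = 17  ⇒  p = 17/29.

p = 17/29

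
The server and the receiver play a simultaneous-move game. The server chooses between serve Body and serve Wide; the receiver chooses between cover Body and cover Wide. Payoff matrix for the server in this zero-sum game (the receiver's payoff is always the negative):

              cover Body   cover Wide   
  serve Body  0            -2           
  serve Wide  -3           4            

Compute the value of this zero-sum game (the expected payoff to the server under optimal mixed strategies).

v = -2/3

For the server to be willing to mix, the server must be indifferent between serve Body and serve Wide, which pins down the receiver's mix.
  the server's payoff from serve Body: q·0 + (1−q)·(-2) = 2q - 2
  the server's payoff from serve Wide: q·(-3) + (1−q)·4 = -7q + 4
  2q - 2 = -7q + 4  ⇒  9q = 6  ⇒  q = 2/3.
The value is the server's expected payoff against this mix (using serve Body): (2/3)·0 + (1/3)·(-2) = -2/3.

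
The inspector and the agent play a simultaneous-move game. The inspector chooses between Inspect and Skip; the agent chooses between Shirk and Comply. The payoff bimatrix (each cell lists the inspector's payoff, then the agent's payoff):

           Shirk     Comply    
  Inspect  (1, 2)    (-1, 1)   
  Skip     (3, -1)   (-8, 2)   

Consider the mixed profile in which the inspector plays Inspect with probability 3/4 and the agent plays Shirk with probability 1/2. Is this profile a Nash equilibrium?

No

Given the agent's mix q = 1/2, the inspector's payoff from Inspect is 0 but from Skip is -5/2. The inspector strictly prefers Inspect, so the inspector would not mix.
So the proposed profile is not a Nash equilibrium.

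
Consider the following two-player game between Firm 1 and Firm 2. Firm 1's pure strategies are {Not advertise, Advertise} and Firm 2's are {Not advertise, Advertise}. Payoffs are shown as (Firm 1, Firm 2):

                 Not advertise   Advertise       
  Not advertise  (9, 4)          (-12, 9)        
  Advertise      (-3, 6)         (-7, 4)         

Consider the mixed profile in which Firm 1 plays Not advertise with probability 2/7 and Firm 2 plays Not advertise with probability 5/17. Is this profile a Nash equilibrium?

Check Firm 2's indifference given Firm 1's mix p = 2/7:
  payoff from Not advertise = 38/7; payoff from Advertise = 38/7 — equal.
Check Firm 1's indifference given Firm 2's mix q = 5/17:
  payoff from Not advertise = -99/17; payoff from Advertise = -99/17 — equal.
Both players are indifferent, so neither can profitably deviate.

Yes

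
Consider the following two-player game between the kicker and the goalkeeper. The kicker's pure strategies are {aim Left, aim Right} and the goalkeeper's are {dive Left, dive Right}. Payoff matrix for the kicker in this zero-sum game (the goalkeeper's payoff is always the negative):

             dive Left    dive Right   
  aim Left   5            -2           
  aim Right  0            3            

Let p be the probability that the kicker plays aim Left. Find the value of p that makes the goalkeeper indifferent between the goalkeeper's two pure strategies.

Set the goalkeeper's expected payoff from dive Left equal to that from dive Right:
  the goalkeeper's expected payoff from dive Left: p·(-5) + (1−p)·0 = -5p
  the goalkeeper's expected payoff from dive Right: p·2 + (1−p)·(-3) = 5p - 3
  -5p = 5p - 3  ⇒  -10p = -3  ⇒  p = 3/10.

p = 3/10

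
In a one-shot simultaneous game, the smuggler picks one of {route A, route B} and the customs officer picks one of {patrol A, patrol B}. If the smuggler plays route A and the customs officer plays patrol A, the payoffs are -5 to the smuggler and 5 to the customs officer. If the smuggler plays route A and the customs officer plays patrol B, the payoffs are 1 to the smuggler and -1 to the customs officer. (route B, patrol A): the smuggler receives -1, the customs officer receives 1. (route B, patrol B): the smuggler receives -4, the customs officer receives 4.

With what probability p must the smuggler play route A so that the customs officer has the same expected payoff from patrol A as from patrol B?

p = 1/3

For the customs officer to be willing to mix, the customs officer must be indifferent between patrol A and patrol B, which pins down the smuggler's mix.
  the customs officer's expected payoff from patrol A: p·5 + (1−p)·1 = 4p + 1
  the customs officer's expected payoff from patrol B: p·(-1) + (1−p)·4 = -5p + 4
  4p + 1 = -5p + 4  ⇒  9p = 3  ⇒  p = 1/3.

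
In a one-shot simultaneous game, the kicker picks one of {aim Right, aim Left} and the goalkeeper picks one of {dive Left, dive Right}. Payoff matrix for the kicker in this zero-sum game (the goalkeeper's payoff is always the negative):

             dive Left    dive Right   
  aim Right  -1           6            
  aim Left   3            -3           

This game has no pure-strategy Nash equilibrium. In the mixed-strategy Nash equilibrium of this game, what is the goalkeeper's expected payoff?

-15/13

In a mixed equilibrium the goalkeeper is indifferent between dive Left and dive Right; this condition fixes p.
  the goalkeeper's expected payoff from dive Left: p·1 + (1−p)·(-3) = 4p - 3
  the goalkeeper's expected payoff from dive Right: p·(-6) + (1−p)·3 = -9p + 3
  4p - 3 = -9p + 3  ⇒  13p = 6  ⇒  p = 6/13.
At equilibrium the goalkeeper is indifferent across columns, so the goalkeeper's payoff equals the payoff from dive Left: (6/13)·1 + (7/13)·(-3) = -15/13.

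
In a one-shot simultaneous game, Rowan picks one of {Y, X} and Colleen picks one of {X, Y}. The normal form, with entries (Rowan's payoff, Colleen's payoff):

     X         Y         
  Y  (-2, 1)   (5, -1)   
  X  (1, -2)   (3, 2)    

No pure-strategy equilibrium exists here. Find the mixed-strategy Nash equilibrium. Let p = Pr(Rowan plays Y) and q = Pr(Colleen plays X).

p = 2/3, q = 2/5

Rowan's mix must leave Colleen indifferent between X and Y.
  Colleen's expected payoff from X: p·1 + (1−p)·(-2) = 3p - 2
  Colleen's expected payoff from Y: p·(-1) + (1−p)·2 = -3p + 2
  3p - 2 = -3p + 2  ⇒  6p = 4  ⇒  p = 2/3.
In a mixed equilibrium Rowan is indifferent between Y and X; this condition fixes q.
  Rowan's expected payoff from Y: q·(-2) + (1−q)·5 = -7q + 5
  Rowan's expected payoff from X: q·1 + (1−q)·3 = -2q + 3
  -7q + 5 = -2q + 3  ⇒  -5q = -2  ⇒  q = 2/5.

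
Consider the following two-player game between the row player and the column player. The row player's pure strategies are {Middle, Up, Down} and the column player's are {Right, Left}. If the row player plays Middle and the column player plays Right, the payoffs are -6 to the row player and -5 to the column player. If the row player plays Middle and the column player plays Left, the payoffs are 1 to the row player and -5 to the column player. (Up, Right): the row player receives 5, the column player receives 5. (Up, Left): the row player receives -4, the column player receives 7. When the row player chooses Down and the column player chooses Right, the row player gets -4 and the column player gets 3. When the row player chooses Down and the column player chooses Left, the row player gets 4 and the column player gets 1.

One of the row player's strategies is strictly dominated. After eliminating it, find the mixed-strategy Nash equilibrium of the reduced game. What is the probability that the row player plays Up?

p = 1/2

The row player's strategy Middle is strictly dominated by Down: -4 > -6 and 4 > 1. Eliminate Middle.
For the column player to be willing to mix, the column player must be indifferent between Right and Left, which pins down the row player's mix.
  the column player's expected payoff from Right: p·5 + (1−p)·3 = 2p + 3
  the column player's expected payoff from Left: p·7 + (1−p)·1 = 6p + 1
  2p + 3 = 6p + 1  ⇒  -4p = -2  ⇒  p = 1/2.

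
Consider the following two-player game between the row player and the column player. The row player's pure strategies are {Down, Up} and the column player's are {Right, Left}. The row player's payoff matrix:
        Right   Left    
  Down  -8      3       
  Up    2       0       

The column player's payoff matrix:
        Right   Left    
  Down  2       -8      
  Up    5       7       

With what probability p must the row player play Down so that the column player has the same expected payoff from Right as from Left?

p = 1/6

The column player's indifference between Right and Left determines the row player's mixing probability p:
  the column player's expected payoff from Right: p·2 + (1−p)·5 = -3p + 5
  the column player's expected payoff from Left: p·(-8) + (1−p)·7 = -15p + 7
  -3p + 5 = -15p + 7  ⇒  12p = 2  ⇒  p = 1/6.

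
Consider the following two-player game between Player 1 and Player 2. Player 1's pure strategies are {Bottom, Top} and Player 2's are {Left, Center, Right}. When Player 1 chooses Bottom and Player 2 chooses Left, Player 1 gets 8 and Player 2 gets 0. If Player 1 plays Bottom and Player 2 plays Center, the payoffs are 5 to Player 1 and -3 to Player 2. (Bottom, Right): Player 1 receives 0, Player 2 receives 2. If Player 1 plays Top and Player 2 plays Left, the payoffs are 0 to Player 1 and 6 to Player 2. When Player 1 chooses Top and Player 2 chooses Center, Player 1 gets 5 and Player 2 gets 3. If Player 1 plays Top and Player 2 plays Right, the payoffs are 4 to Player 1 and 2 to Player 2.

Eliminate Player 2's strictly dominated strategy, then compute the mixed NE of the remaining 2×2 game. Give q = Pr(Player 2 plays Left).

q = 1/3

Player 2's strategy Center is strictly dominated by Left: 0 > -3 and 6 > 3. Eliminate Center.
Set Player 1's expected payoff from Bottom equal to that from Top:
  Player 1's expected payoff from Bottom: q·8 + (1−q)·0 = 8q
  Player 1's expected payoff from Top: q·0 + (1−q)·4 = -4q + 4
  8q = -4q + 4  ⇒  12q = 4  ⇒  q = 1/3.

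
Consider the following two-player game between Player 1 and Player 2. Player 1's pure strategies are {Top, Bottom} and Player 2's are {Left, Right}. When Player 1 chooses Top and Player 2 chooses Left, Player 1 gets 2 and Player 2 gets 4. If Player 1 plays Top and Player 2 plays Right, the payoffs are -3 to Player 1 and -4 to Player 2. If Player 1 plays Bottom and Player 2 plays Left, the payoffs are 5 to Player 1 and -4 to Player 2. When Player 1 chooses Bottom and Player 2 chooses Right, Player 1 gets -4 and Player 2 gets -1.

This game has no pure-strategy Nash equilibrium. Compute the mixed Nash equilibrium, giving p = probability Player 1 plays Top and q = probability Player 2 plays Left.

p = 3/11, q = 1/4

Set Player 2's expected payoff from Left equal to that from Right:
  Player 2's expected payoff from Left: p·4 + (1−p)·(-4) = 8p - 4
  Player 2's expected payoff from Right: p·(-4) + (1−p)·(-1) = -3p - 1
  8p - 4 = -3p - 1  ⇒  11p = 3  ⇒  p = 3/11.
For Player 1 to be willing to mix, Player 1 must be indifferent between Top and Bottom, which pins down Player 2's mix.
  Player 1's payoff from Top: q·2 + (1−q)·(-3) = 5q - 3
  Player 1's payoff from Bottom: q·5 + (1−q)·(-4) = 9q - 4
  5q - 3 = 9q - 4  ⇒  -4q = -1  ⇒  q = 1/4.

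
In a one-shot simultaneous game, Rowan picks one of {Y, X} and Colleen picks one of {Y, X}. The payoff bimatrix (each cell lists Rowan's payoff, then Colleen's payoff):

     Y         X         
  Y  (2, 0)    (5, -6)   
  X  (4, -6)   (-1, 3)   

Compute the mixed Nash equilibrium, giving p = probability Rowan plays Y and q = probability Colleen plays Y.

For Colleen to be willing to mix, Colleen must be indifferent between Y and X, which pins down Rowan's mix.
  Colleen's payoff to Y: p·0 + (1−p)·(-6) = 6p - 6
  Colleen's payoff to X: p·(-6) + (1−p)·3 = -9p + 3
  6p - 6 = -9p + 3  ⇒  15p = 9  ⇒  p = 3/5.
Set Rowan's expected payoff from Y equal to that from X:
  Rowan's expected payoff from Y: q·2 + (1−q)·5 = -3q + 5
  Rowan's expected payoff from X: q·4 + (1−q)·(-1) = 5q - 1
  -3q + 5 = 5q - 1  ⇒  -8q = -6  ⇒  q = 3/4.

p = 3/5, q = 3/4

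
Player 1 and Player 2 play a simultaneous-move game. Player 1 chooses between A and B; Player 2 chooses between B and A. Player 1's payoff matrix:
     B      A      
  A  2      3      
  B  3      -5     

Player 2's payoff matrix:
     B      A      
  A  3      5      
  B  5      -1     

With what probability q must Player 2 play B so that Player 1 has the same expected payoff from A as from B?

q = 8/9

In a mixed equilibrium Player 1 is indifferent between A and B; this condition fixes q.
  Player 1's payoff from A: q·2 + (1−q)·3 = -q + 3
  Player 1's payoff from B: q·3 + (1−q)·(-5) = 8q - 5
  -q + 3 = 8q - 5  ⇒  -9q = -8  ⇒  q = 8/9.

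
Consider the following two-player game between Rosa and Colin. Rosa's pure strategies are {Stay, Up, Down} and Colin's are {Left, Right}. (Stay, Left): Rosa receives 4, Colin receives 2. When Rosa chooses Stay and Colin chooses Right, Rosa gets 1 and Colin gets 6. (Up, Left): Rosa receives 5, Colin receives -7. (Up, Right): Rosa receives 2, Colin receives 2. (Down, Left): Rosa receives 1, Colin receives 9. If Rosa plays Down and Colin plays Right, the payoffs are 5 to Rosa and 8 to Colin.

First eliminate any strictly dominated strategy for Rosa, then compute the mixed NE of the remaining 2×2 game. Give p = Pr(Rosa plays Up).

p = 1/10

Rosa's strategy Stay is strictly dominated by Up: 5 > 4 and 2 > 1. Eliminate Stay.
Rosa's mix must leave Colin indifferent between Left and Right.
  Colin's expected payoff from Left: p·(-7) + (1−p)·9 = -16p + 9
  Colin's expected payoff from Right: p·2 + (1−p)·8 = -6p + 8
  -16p + 9 = -6p + 8  ⇒  -10p = -1  ⇒  p = 1/10.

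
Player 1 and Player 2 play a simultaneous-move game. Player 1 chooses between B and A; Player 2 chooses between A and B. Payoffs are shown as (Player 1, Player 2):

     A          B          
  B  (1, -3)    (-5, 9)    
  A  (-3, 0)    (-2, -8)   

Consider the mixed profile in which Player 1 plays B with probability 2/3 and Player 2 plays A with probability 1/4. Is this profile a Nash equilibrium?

No

Given Player 1's mix p = 2/3, Player 2's payoff from A is -2 but from B is 10/3. Player 2 strictly prefers B, so Player 2 would not mix.
So the proposed profile is not a Nash equilibrium.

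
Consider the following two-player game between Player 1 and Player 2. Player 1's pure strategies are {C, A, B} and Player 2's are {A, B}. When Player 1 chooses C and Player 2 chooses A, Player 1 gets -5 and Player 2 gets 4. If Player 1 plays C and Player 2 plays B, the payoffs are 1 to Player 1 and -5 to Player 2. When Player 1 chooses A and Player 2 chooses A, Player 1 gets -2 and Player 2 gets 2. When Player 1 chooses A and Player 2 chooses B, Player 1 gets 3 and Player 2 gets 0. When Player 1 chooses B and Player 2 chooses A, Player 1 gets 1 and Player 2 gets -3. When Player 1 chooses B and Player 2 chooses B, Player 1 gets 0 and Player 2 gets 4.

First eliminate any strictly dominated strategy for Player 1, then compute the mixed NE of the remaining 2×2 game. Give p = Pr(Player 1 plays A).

Player 1's strategy C is strictly dominated by A: -2 > -5 and 3 > 1. Eliminate C.
For Player 2 to be willing to mix, Player 2 must be indifferent between A and B, which pins down Player 1's mix.
  Player 2's payoff from A: p·2 + (1−p)·(-3) = 5p - 3
  Player 2's payoff from B: p·0 + (1−p)·4 = -4p + 4
  5p - 3 = -4p + 4  ⇒  9p = 7  ⇒  p = 7/9.

p = 7/9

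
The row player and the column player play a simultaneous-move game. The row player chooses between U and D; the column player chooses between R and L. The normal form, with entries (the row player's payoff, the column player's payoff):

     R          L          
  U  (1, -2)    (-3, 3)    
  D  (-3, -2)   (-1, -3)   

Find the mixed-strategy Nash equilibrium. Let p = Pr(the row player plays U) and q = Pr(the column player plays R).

The column player's indifference between R and L determines the row player's mixing probability p:
  the column player's expected payoff from R: p·(-2) + (1−p)·(-2) = -2
  the column player's expected payoff from L: p·3 + (1−p)·(-3) = 6p - 3
  -2 = 6p - 3  ⇒  -6p = -1  ⇒  p = 1/6.
The row player's indifference between U and D determines the column player's mixing probability q:
  the row player's payoff to U: q·1 + (1−q)·(-3) = 4q - 3
  the row player's payoff to D: q·(-3) + (1−q)·(-1) = -2q - 1
  4q - 3 = -2q - 1  ⇒  6q = 2  ⇒  q = 1/3.

p = 1/6, q = 1/3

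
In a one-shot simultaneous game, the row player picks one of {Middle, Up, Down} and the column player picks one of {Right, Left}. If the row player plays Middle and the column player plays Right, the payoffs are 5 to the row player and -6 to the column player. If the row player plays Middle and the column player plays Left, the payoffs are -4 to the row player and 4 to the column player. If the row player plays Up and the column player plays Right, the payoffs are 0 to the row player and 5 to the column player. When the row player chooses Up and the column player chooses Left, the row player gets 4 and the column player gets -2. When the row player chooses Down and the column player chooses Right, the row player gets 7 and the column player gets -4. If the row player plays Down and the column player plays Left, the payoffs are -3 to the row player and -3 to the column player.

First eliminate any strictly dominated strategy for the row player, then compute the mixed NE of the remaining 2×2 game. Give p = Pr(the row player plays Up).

p = 1/8

The row player's strategy Middle is strictly dominated by Down: 7 > 5 and -3 > -4. Eliminate Middle.
Set the column player's expected payoff from Right equal to that from Left:
  the column player's payoff from Right: p·5 + (1−p)·(-4) = 9p - 4
  the column player's payoff from Left: p·(-2) + (1−p)·(-3) = p - 3
  9p - 4 = p - 3  ⇒  8p = 1  ⇒  p = 1/8.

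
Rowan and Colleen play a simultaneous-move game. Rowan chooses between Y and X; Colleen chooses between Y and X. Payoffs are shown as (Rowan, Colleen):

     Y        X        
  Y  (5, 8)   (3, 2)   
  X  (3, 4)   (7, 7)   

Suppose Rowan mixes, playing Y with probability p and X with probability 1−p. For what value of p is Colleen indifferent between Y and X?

Rowan's mix must leave Colleen indifferent between Y and X.
  Colleen's payoff to Y: p·8 + (1−p)·4 = 4p + 4
  Colleen's payoff to X: p·2 + (1−p)·7 = -5p + 7
  4p + 4 = -5p + 7  ⇒  9p = 3  ⇒  p = 1/3.

p = 1/3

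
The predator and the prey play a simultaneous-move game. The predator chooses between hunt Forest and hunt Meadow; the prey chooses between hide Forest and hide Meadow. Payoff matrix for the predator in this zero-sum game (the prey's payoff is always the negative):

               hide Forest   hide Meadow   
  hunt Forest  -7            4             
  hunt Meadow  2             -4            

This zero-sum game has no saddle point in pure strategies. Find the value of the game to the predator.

The prey's mix must leave the predator indifferent between hunt Forest and hunt Meadow.
  the predator's expected payoff from hunt Forest: q·(-7) + (1−q)·4 = -11q + 4
  the predator's expected payoff from hunt Meadow: q·2 + (1−q)·(-4) = 6q - 4
  -11q + 4 = 6q - 4  ⇒  -17q = -8  ⇒  q = 8/17.
The value is the predator's expected payoff against this mix (using hunt Forest): (8/17)·(-7) + (9/17)·4 = -20/17.

v = -20/17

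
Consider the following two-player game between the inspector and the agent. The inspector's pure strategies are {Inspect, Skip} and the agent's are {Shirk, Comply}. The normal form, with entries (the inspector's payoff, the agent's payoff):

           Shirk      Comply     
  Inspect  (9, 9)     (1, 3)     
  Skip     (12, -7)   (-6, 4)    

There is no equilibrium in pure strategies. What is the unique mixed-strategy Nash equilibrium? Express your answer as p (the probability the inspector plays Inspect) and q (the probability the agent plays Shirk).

p = 11/17, q = 7/10

In a mixed equilibrium the agent is indifferent between Shirk and Comply; this condition fixes p.
  the agent's expected payoff from Shirk: p·9 + (1−p)·(-7) = 16p - 7
  the agent's expected payoff from Comply: p·3 + (1−p)·4 = -p + 4
  16p - 7 = -p + 4  ⇒  17p = 11  ⇒  p = 11/17.
For the inspector to be willing to mix, the inspector must be indifferent between Inspect and Skip, which pins down the agent's mix.
  the inspector's payoff from Inspect: q·9 + (1−q)·1 = 8q + 1
  the inspector's payoff from Skip: q·12 + (1−q)·(-6) = 18q - 6
  8q + 1 = 18q - 6  ⇒  -10q = -7  ⇒  q = 7/10.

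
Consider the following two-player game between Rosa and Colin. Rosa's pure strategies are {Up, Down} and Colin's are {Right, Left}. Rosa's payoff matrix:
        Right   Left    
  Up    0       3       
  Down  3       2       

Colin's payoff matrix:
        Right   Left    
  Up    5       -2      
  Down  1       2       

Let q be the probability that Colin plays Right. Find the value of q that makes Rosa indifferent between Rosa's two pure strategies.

Colin's mix must leave Rosa indifferent between Up and Down.
  Rosa's payoff to Up: q·0 + (1−q)·3 = -3q + 3
  Rosa's payoff to Down: q·3 + (1−q)·2 = q + 2
  -3q + 3 = q + 2  ⇒  -4q = -1  ⇒  q = 1/4.

q = 1/4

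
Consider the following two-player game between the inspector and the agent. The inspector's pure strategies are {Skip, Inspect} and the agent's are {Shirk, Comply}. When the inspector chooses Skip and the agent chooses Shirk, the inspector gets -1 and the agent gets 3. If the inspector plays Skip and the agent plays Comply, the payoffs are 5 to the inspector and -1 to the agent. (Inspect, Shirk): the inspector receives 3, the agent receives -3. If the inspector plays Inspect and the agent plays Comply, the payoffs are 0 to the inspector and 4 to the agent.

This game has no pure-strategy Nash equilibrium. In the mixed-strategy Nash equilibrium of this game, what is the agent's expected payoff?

9/11

The agent's indifference between Shirk and Comply determines the inspector's mixing probability p:
  the agent's payoff from Shirk: p·3 + (1−p)·(-3) = 6p - 3
  the agent's payoff from Comply: p·(-1) + (1−p)·4 = -5p + 4
  6p - 3 = -5p + 4  ⇒  11p = 7  ⇒  p = 7/11.
At equilibrium the agent is indifferent across columns, so the agent's payoff equals the payoff from Shirk: (7/11)·3 + (4/11)·(-3) = 9/11.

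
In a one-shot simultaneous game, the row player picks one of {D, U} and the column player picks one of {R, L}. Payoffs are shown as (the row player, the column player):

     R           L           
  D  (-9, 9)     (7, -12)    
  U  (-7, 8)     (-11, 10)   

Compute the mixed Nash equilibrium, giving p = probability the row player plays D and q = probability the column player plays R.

p = 2/23, q = 9/10

For the column player to be willing to mix, the column player must be indifferent between R and L, which pins down the row player's mix.
  the column player's payoff from R: p·9 + (1−p)·8 = p + 8
  the column player's payoff from L: p·(-12) + (1−p)·10 = -22p + 10
  p + 8 = -22p + 10  ⇒  23p = 2  ⇒  p = 2/23.
The row player's indifference between D and U determines the column player's mixing probability q:
  the row player's payoff from D: q·(-9) + (1−q)·7 = -16q + 7
  the row player's payoff from U: q·(-7) + (1−q)·(-11) = 4q - 11
  -16q + 7 = 4q - 11  ⇒  -20q = -18  ⇒  q = 9/10.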